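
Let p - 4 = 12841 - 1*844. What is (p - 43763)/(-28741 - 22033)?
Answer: 15881/25387 ≈ 0.62556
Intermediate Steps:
p = 12001 (p = 4 + (12841 - 1*844) = 4 + (12841 - 844) = 4 + 11997 = 12001)
(p - 43763)/(-28741 - 22033) = (12001 - 43763)/(-28741 - 22033) = -31762/(-50774) = -31762*(-1/50774) = 15881/25387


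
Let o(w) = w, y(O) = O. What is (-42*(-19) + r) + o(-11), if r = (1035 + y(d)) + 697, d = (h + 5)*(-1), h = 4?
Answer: 2510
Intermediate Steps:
d = -9 (d = (4 + 5)*(-1) = 9*(-1) = -9)
r = 1723 (r = (1035 - 9) + 697 = 1026 + 697 = 1723)
(-42*(-19) + r) + o(-11) = (-42*(-19) + 1723) - 11 = (798 + 1723) - 11 = 2521 - 11 = 2510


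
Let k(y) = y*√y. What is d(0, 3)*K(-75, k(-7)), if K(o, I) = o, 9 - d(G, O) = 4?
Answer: -375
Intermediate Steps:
d(G, O) = 5 (d(G, O) = 9 - 1*4 = 9 - 4 = 5)
k(y) = y^(3/2)
d(0, 3)*K(-75, k(-7)) = 5*(-75) = -375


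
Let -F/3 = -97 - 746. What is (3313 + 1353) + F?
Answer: 7195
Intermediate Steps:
F = 2529 (F = -3*(-97 - 746) = -3*(-843) = 2529)
(3313 + 1353) + F = (3313 + 1353) + 2529 = 4666 + 2529 = 7195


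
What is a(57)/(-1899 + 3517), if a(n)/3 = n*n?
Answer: 9747/1618 ≈ 6.0241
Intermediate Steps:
a(n) = 3*n² (a(n) = 3*(n*n) = 3*n²)
a(57)/(-1899 + 3517) = (3*57²)/(-1899 + 3517) = (3*3249)/1618 = 9747*(1/1618) = 9747/1618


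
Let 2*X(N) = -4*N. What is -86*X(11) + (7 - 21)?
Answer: 1878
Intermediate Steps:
X(N) = -2*N (X(N) = (-4*N)/2 = -2*N)
-86*X(11) + (7 - 21) = -(-172)*11 + (7 - 21) = -86*(-22) - 14 = 1892 - 14 = 1878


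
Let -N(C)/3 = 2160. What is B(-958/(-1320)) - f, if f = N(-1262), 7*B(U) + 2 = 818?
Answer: 46176/7 ≈ 6596.6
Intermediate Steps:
N(C) = -6480 (N(C) = -3*2160 = -6480)
B(U) = 816/7 (B(U) = -2/7 + (⅐)*818 = -2/7 + 818/7 = 816/7)
f = -6480
B(-958/(-1320)) - f = 816/7 - 1*(-6480) = 816/7 + 6480 = 46176/7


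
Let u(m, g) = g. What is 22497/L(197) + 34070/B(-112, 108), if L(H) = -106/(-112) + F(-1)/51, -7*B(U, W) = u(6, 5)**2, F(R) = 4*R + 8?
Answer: 181645114/14635 ≈ 12412.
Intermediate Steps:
F(R) = 8 + 4*R
B(U, W) = -25/7 (B(U, W) = -1/7*5**2 = -1/7*25 = -25/7)
L(H) = 2927/2856 (L(H) = -106/(-112) + (8 + 4*(-1))/51 = -106*(-1/112) + (8 - 4)*(1/51) = 53/56 + 4*(1/51) = 53/56 + 4/51 = 2927/2856)
22497/L(197) + 34070/B(-112, 108) = 22497/(2927/2856) + 34070/(-25/7) = 22497*(2856/2927) + 34070*(-7/25) = 64251432/2927 - 47698/5 = 181645114/14635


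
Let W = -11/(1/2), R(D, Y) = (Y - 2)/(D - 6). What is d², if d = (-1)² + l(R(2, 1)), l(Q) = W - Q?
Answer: 7225/16 ≈ 451.56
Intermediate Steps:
R(D, Y) = (-2 + Y)/(-6 + D)
W = -22 (W = -11/½ = -11*2 = -22)
l(Q) = -22 - Q
d = -85/4 (d = (-1)² + (-22 - (-2 + 1)/(-6 + 2)) = 1 + (-22 - (-1)/(-4)) = 1 + (-22 - (-1)*(-1)/4) = 1 + (-22 - 1*¼) = 1 + (-22 - ¼) = 1 - 89/4 = -85/4 ≈ -21.250)
d² = (-85/4)² = 7225/16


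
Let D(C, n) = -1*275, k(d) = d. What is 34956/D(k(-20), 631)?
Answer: -34956/275 ≈ -127.11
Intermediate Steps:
D(C, n) = -275
34956/D(k(-20), 631) = 34956/(-275) = 34956*(-1/275) = -34956/275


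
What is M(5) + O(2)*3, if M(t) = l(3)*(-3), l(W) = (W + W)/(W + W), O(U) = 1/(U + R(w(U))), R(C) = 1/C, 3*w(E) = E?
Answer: -15/7 ≈ -2.1429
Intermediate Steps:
w(E) = E/3
O(U) = 1/(U + 3/U) (O(U) = 1/(U + 1/(U/3)) = 1/(U + 3/U))
l(W) = 1 (l(W) = (2*W)/((2*W)) = (2*W)*(1/(2*W)) = 1)
M(t) = -3 (M(t) = 1*(-3) = -3)
M(5) + O(2)*3 = -3 + (2/(3 + 2²))*3 = -3 + (2/(3 + 4))*3 = -3 + (2/7)*3 = -3 + 6/7 = -15/7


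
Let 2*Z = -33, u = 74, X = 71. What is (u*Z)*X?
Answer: -86691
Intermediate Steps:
Z = -33/2 (Z = (½)*(-33) = -33/2 ≈ -16.500)
(u*Z)*X = (74*(-33/2))*71 = -1221*71 = -86691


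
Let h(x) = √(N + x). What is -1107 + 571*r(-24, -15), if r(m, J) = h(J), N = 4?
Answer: -1107 + 571*I*√11 ≈ -1107.0 + 1893.8*I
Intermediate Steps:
h(x) = √(4 + x)
r(m, J) = √(4 + J)
-1107 + 571*r(-24, -15) = -1107 + 571*√(4 - 15) = -1107 + 571*√(-11) = -1107 + 571*(I*√11) = -1107 + 571*I*√11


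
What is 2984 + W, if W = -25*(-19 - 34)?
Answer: 4309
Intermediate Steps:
W = 1325 (W = -25*(-53) = 1325)
2984 + W = 2984 + 1325 = 4309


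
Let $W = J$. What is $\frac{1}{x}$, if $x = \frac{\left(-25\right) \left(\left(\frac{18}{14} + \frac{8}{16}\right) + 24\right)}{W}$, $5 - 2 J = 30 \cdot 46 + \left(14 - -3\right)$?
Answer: $\frac{9744}{9025} \approx 1.0797$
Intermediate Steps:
$J = -696$ ($J = \frac{5}{2} - \frac{30 \cdot 46 + \left(14 - -3\right)}{2} = \frac{5}{2} - \frac{1380 + \left(14 + 3\right)}{2} = \frac{5}{2} - \frac{1380 + 17}{2} = \frac{5}{2} - \frac{1397}{2} = -696$)
$W = -696$
$x = \frac{9025}{9744}$ ($x = \frac{\left(-25\right) \left(\left(\frac{18}{14} + \frac{8}{16}\right) + 24\right)}{-696} = - 25 \left(\left(18 \cdot \frac{1}{14} + 8 \cdot \frac{1}{16}\right) + 24\right) \left(- \frac{1}{696}\right) = - 25 \left(\left(\frac{9}{7} + \frac{1}{2}\right) + 24\right) \left(- \frac{1}{696}\right) = - 25 \left(\frac{25}{14} + 24\right) \left(- \frac{1}{696}\right) = \left(-25\right) \frac{361}{14} \left(- \frac{1}{696}\right) = \left(- \frac{9025}{14}\right) \left(- \frac{1}{696}\right) = \frac{9025}{9744} \approx 0.92621$)
$\frac{1}{x} = \frac{1}{\frac{9025}{9744}} = \frac{9744}{9025}$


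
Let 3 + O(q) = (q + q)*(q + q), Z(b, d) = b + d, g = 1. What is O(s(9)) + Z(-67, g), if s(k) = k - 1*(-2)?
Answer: 415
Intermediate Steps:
s(k) = 2 + k (s(k) = k + 2 = 2 + k)
O(q) = -3 + 4*q² (O(q) = -3 + (q + q)*(q + q) = -3 + (2*q)*(2*q) = -3 + 4*q²)
O(s(9)) + Z(-67, g) = (-3 + 4*(2 + 9)²) + (-67 + 1) = (-3 + 4*11²) - 66 = (-3 + 4*121) - 66 = (-3 + 484) - 66 = 481 - 66 = 415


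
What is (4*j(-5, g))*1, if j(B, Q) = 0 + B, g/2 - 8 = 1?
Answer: -20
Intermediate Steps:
g = 18 (g = 16 + 2*1 = 16 + 2 = 18)
j(B, Q) = B
(4*j(-5, g))*1 = (4*(-5))*1 = -20*1 = -20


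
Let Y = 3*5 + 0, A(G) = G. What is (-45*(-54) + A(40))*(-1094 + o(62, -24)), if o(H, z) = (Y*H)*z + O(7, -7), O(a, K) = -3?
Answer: -57839990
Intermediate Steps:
Y = 15 (Y = 15 + 0 = 15)
o(H, z) = -3 + 15*H*z (o(H, z) = (15*H)*z - 3 = 15*H*z - 3 = -3 + 15*H*z)
(-45*(-54) + A(40))*(-1094 + o(62, -24)) = (-45*(-54) + 40)*(-1094 + (-3 + 15*62*(-24))) = (2430 + 40)*(-1094 + (-3 - 22320)) = 2470*(-1094 - 22323) = 2470*(-23417) = -57839990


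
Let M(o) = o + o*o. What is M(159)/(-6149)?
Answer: -25440/6149 ≈ -4.1373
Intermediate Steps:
M(o) = o + o²
M(159)/(-6149) = (159*(1 + 159))/(-6149) = (159*160)*(-1/6149) = 25440*(-1/6149) = -25440/6149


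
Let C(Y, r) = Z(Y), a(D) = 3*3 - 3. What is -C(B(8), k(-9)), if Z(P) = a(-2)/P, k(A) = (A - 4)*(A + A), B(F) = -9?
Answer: ⅔ ≈ 0.66667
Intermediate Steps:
a(D) = 6 (a(D) = 9 - 3 = 6)
k(A) = 2*A*(-4 + A) (k(A) = (-4 + A)*(2*A) = 2*A*(-4 + A))
Z(P) = 6/P
C(Y, r) = 6/Y
-C(B(8), k(-9)) = -6/(-9) = -6*(-1)/9 = -1*(-⅔) = ⅔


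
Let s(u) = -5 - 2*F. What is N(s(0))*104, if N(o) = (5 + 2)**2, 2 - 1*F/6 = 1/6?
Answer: 5096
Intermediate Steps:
F = 11 (F = 12 - 6/6 = 12 - 6*1/6 = 12 - 1 = 11)
s(u) = -27 (s(u) = -5 - 2*11 = -5 - 22 = -27)
N(o) = 49 (N(o) = 7**2 = 49)
N(s(0))*104 = 49*104 = 5096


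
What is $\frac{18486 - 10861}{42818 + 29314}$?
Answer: $\frac{7625}{72132} \approx 0.10571$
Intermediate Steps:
$\frac{18486 - 10861}{42818 + 29314} = \frac{7625}{72132}$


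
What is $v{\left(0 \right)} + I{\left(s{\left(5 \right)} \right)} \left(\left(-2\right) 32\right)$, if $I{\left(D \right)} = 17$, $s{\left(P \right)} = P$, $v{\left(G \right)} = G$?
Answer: $-1088$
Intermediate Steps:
$v{\left(0 \right)} + I{\left(s{\left(5 \right)} \right)} \left(\left(-2\right) 32\right) = 0 + 17 \left(\left(-2\right) 32\right) = 0 + 17 \left(-64\right) = 0 - 1088 = -1088$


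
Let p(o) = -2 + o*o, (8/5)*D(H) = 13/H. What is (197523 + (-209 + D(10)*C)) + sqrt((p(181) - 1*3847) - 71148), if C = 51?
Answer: 3157687/16 + 2*I*sqrt(10559) ≈ 1.9736e+5 + 205.51*I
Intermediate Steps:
D(H) = 65/(8*H) (D(H) = 5*(13/H)/8 = 65/(8*H))
p(o) = -2 + o**2
(197523 + (-209 + D(10)*C)) + sqrt((p(181) - 1*3847) - 71148) = (197523 + (-209 + ((65/8)/10)*51)) + sqrt(((-2 + 181**2) - 1*3847) - 71148) = (197523 + (-209 + ((65/8)*(1/10))*51)) + sqrt(((-2 + 32761) - 3847) - 71148) = (197523 + (-209 + (13/16)*51)) + sqrt((32759 - 3847) - 71148) = (197523 + (-209 + 663/16)) + sqrt(28912 - 71148) = (197523 - 2681/16) + sqrt(-42236) = 3157687/16 + 2*I*sqrt(10559)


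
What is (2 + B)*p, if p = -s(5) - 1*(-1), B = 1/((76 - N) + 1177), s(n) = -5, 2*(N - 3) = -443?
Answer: 11776/981 ≈ 12.004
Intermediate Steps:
N = -437/2 (N = 3 + (½)*(-443) = 3 - 443/2 = -437/2 ≈ -218.50)
B = 2/2943 (B = 1/((76 - 1*(-437/2)) + 1177) = 1/((76 + 437/2) + 1177) = 1/(589/2 + 1177) = 1/(2943/2) = 2/2943 ≈ 0.00067958)
p = 6 (p = -1*(-5) - 1*(-1) = 5 + 1 = 6)
(2 + B)*p = (2 + 2/2943)*6 = (5888/2943)*6 = 11776/981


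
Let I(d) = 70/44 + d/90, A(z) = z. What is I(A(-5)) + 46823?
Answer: 4635629/99 ≈ 46825.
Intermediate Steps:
I(d) = 35/22 + d/90 (I(d) = 70*(1/44) + d*(1/90) = 35/22 + d/90)
I(A(-5)) + 46823 = (35/22 + (1/90)*(-5)) + 46823 = (35/22 - 1/18) + 46823 = 152/99 + 46823 = 4635629/99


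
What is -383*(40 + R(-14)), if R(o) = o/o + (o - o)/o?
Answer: -15703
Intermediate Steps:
R(o) = 1 (R(o) = 1 + 0/o = 1 + 0 = 1)
-383*(40 + R(-14)) = -383*(40 + 1) = -383*41 = -15703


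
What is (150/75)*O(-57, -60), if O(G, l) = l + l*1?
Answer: -240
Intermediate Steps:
O(G, l) = 2*l (O(G, l) = l + l = 2*l)
(150/75)*O(-57, -60) = (150/75)*(2*(-60)) = (150*(1/75))*(-120) = 2*(-120) = -240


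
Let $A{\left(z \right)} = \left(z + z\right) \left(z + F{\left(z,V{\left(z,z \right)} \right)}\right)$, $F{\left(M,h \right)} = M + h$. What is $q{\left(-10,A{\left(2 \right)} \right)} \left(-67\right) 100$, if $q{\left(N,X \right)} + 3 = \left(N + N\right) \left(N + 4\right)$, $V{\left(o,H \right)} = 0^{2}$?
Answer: $-783900$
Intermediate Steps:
$V{\left(o,H \right)} = 0$
$A{\left(z \right)} = 4 z^{2}$ ($A{\left(z \right)} = \left(z + z\right) \left(z + \left(z + 0\right)\right) = 2 z \left(z + z\right) = 2 z 2 z = 4 z^{2}$)
$q{\left(N,X \right)} = -3 + 2 N \left(4 + N\right)$ ($q{\left(N,X \right)} = -3 + \left(N + N\right) \left(N + 4\right) = -3 + 2 N \left(4 + N\right)$)
$q{\left(-10,A{\left(2 \right)} \right)} \left(-67\right) 100 = \left(-3 + 2 \left(-10\right)^{2} + 8 \left(-10\right)\right) \left(-67\right) 100 = \left(-3 + 2 \cdot 100 - 80\right) \left(-67\right) 100 = \left(-3 + 200 - 80\right) \left(-67\right) 100 = 117 \left(-67\right) 100 = \left(-7839\right) 100 = -783900$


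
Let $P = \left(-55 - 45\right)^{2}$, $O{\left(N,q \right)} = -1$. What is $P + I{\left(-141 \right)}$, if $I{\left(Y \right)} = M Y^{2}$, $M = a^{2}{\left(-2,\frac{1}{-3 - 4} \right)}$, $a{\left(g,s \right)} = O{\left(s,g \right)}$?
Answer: $29881$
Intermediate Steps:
$a{\left(g,s \right)} = -1$
$P = 10000$ ($P = \left(-100\right)^{2} = 10000$)
$M = 1$ ($M = \left(-1\right)^{2} = 1$)
$I{\left(Y \right)} = Y^{2}$ ($I{\left(Y \right)} = 1 Y^{2} = Y^{2}$)
$P + I{\left(-141 \right)} = 10000 + \left(-141\right)^{2} = 10000 + 19881 = 29881$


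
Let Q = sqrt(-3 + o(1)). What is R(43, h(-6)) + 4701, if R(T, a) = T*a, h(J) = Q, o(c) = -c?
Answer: 4701 + 86*I ≈ 4701.0 + 86.0*I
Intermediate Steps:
Q = 2*I (Q = sqrt(-3 - 1*1) = sqrt(-3 - 1) = sqrt(-4) = 2*I ≈ 2.0*I)
h(J) = 2*I
R(43, h(-6)) + 4701 = 43*(2*I) + 4701 = 86*I + 4701 = 4701 + 86*I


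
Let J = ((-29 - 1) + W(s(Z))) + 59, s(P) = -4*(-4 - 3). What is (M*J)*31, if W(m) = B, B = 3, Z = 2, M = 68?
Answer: 67456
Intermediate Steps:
s(P) = 28 (s(P) = -4*(-7) = 28)
W(m) = 3
J = 32 (J = ((-29 - 1) + 3) + 59 = (-30 + 3) + 59 = -27 + 59 = 32)
(M*J)*31 = (68*32)*31 = 2176*31 = 67456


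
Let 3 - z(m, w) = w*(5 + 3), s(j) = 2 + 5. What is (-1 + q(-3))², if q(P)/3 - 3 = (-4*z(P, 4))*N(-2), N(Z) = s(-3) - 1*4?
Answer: 1106704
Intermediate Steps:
s(j) = 7
z(m, w) = 3 - 8*w (z(m, w) = 3 - w*(5 + 3) = 3 - w*8 = 3 - 8*w)
N(Z) = 3 (N(Z) = 7 - 1*4 = 7 - 4 = 3)
q(P) = 1053 (q(P) = 9 + 3*(-4*(3 - 8*4)*3) = 9 + 3*(-4*(3 - 32)*3) = 9 + 3*(-4*(-29)*3) = 9 + 3*(116*3) = 9 + 3*348 = 9 + 1044 = 1053)
(-1 + q(-3))² = (-1 + 1053)² = 1052² = 1106704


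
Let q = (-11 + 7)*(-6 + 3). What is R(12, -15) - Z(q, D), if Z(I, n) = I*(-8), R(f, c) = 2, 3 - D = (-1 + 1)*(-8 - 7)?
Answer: 98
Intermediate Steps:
D = 3 (D = 3 - (-1 + 1)*(-8 - 7) = 3 - 0*(-15) = 3 - 1*0 = 3 + 0 = 3)
q = 12 (q = -4*(-3) = 12)
Z(I, n) = -8*I
R(12, -15) - Z(q, D) = 2 - (-8)*12 = 2 - 1*(-96) = 2 + 96 = 98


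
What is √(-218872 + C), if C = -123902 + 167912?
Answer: I*√174862 ≈ 418.17*I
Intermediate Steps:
C = 44010
√(-218872 + C) = √(-218872 + 44010) = √(-174862) = I*√174862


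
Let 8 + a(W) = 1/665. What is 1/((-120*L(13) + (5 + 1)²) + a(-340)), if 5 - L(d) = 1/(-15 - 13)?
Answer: -95/54747 ≈ -0.0017353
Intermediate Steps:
L(d) = 141/28 (L(d) = 5 - 1/(-15 - 13) = 5 - 1/(-28) = 5 - 1*(-1/28) = 5 + 1/28 = 141/28)
a(W) = -5319/665 (a(W) = -8 + 1/665 = -5319/665)
1/((-120*L(13) + (5 + 1)²) + a(-340)) = 1/((-120*141/28 + (5 + 1)²) - 5319/665) = 1/((-4230/7 + 6²) - 5319/665) = 1/((-4230/7 + 36) - 5319/665) = 1/(-3978/7 - 5319/665) = 1/(-54747/95) = -95/54747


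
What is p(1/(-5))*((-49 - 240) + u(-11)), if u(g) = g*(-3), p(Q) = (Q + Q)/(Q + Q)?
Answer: -256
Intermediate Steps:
p(Q) = 1 (p(Q) = (2*Q)/((2*Q)) = (2*Q)*(1/(2*Q)) = 1)
u(g) = -3*g
p(1/(-5))*((-49 - 240) + u(-11)) = 1*((-49 - 240) - 3*(-11)) = 1*(-289 + 33) = 1*(-256) = -256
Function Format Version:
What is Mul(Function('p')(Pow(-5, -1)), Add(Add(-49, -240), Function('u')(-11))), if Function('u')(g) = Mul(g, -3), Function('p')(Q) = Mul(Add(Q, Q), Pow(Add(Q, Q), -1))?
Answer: -256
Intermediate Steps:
Function('p')(Q) = 1 (Function('p')(Q) = Mul(Mul(2, Q), Pow(Mul(2, Q), -1)) = Mul(Mul(2, Q), Mul(Rational(1, 2), Pow(Q, -1))) = 1)
Function('u')(g) = Mul(-3, g)
Mul(Function('p')(Pow(-5, -1)), Add(Add(-49, -240), Function('u')(-11))) = Mul(1, Add(Add(-49, -240), Mul(-3, -11))) = Mul(1, Add(-289, 33)) = Mul(1, -256) = -256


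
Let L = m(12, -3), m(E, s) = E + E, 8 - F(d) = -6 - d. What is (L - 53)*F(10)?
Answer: -696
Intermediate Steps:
F(d) = 14 + d (F(d) = 8 - (-6 - d) = 8 + (6 + d) = 14 + d)
m(E, s) = 2*E
L = 24 (L = 2*12 = 24)
(L - 53)*F(10) = (24 - 53)*(14 + 10) = -29*24 = -696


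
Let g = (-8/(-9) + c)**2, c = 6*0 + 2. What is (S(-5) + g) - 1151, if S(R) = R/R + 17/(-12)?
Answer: -370355/324 ≈ -1143.1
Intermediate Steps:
S(R) = -5/12 (S(R) = 1 + 17*(-1/12) = 1 - 17/12 = -5/12)
c = 2 (c = 0 + 2 = 2)
g = 676/81 (g = (-8/(-9) + 2)**2 = (-8*(-1/9) + 2)**2 = (8/9 + 2)**2 = (26/9)**2 = 676/81 ≈ 8.3457)
(S(-5) + g) - 1151 = (-5/12 + 676/81) - 1151 = 2569/324 - 1151 = -370355/324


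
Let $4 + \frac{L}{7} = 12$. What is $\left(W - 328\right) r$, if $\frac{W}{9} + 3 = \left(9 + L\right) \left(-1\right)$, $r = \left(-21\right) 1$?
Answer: $19740$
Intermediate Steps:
$L = 56$ ($L = -28 + 7 \cdot 12 = -28 + 84 = 56$)
$r = -21$
$W = -612$ ($W = -27 + 9 \left(9 + 56\right) \left(-1\right) = -27 + 9 \cdot 65 \left(-1\right) = -27 + 9 \left(-65\right) = -27 - 585 = -612$)
$\left(W - 328\right) r = \left(-612 - 328\right) \left(-21\right) = \left(-940\right) \left(-21\right) = 19740$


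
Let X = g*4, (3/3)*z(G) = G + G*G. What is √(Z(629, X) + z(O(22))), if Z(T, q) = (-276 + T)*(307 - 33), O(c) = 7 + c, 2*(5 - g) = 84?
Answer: 2*√24398 ≈ 312.40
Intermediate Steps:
g = -37 (g = 5 - ½*84 = 5 - 42 = -37)
z(G) = G + G² (z(G) = G + G*G = G + G²)
X = -148 (X = -37*4 = -148)
Z(T, q) = -75624 + 274*T (Z(T, q) = (-276 + T)*274 = -75624 + 274*T)
√(Z(629, X) + z(O(22))) = √((-75624 + 274*629) + (7 + 22)*(1 + (7 + 22))) = √((-75624 + 172346) + 29*(1 + 29)) = √(96722 + 29*30) = √(96722 + 870) = √97592 = 2*√24398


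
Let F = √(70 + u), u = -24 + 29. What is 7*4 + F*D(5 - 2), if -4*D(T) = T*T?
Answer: 28 - 45*√3/4 ≈ 8.5144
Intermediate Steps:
u = 5
D(T) = -T²/4 (D(T) = -T*T/4 = -T²/4)
F = 5*√3 (F = √(70 + 5) = √75 = 5*√3 ≈ 8.6602)
7*4 + F*D(5 - 2) = 7*4 + (5*√3)*(-(5 - 2)²/4) = 28 + (5*√3)*(-¼*3²) = 28 + (5*√3)*(-¼*9) = 28 + (5*√3)*(-9/4) = 28 - 45*√3/4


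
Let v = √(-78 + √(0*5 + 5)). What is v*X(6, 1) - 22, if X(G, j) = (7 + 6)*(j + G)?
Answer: -22 + 91*I*√(78 - √5) ≈ -22.0 + 792.09*I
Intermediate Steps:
X(G, j) = 13*G + 13*j (X(G, j) = 13*(G + j) = 13*G + 13*j)
v = √(-78 + √5) (v = √(-78 + √(0 + 5)) = √(-78 + √5) ≈ 8.7043*I)
v*X(6, 1) - 22 = √(-78 + √5)*(13*6 + 13*1) - 22 = √(-78 + √5)*(78 + 13) - 22 = √(-78 + √5)*91 - 22 = 91*√(-78 + √5) - 22 = -22 + 91*√(-78 + √5)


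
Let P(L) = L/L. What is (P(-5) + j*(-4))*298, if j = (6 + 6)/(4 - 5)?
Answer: 14602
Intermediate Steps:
j = -12 (j = 12/(-1) = 12*(-1) = -12)
P(L) = 1
(P(-5) + j*(-4))*298 = (1 - 12*(-4))*298 = (1 + 48)*298 = 49*298 = 14602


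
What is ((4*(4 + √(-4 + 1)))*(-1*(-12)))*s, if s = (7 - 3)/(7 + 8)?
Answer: 256/5 + 64*I*√3/5 ≈ 51.2 + 22.17*I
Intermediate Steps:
s = 4/15 ≈ 0.26667
((4*(4 + √(-4 + 1)))*(-1*(-12)))*s = ((4*(4 + √(-4 + 1)))*(-1*(-12)))*(4/15) = ((4*(4 + √(-3)))*12)*(4/15) = ((4*(4 + I*√3))*12)*(4/15) = ((16 + 4*I*√3)*12)*(4/15) = (192 + 48*I*√3)*(4/15) = 256/5 + 64*I*√3/5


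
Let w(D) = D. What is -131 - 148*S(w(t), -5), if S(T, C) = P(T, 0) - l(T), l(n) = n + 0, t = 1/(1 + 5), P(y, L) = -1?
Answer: 125/3 ≈ 41.667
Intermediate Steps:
t = ⅙ (t = 1/6 = ⅙ ≈ 0.16667)
l(n) = n
S(T, C) = -1 - T
-131 - 148*S(w(t), -5) = -131 - 148*(-1 - 1*⅙) = -131 - 148*(-1 - ⅙) = -131 - 148*(-7/6) = -131 + 518/3 = 125/3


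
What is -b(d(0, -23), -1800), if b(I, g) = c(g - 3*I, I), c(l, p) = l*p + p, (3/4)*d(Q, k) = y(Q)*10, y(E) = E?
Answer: 0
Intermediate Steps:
d(Q, k) = 40*Q/3 (d(Q, k) = 4*(Q*10)/3 = 4*(10*Q)/3 = 40*Q/3)
c(l, p) = p + l*p
b(I, g) = I*(1 + g - 3*I) (b(I, g) = I*(1 + (g - 3*I)) = I*(1 + g - 3*I))
-b(d(0, -23), -1800) = -(40/3)*0*(1 - 1800 - 40*0) = -0*(1 - 1800 - 3*0) = -0*(1 - 1800 + 0) = -0*(-1799) = -1*0 = 0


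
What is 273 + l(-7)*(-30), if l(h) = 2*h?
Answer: 693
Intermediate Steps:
273 + l(-7)*(-30) = 273 + (2*(-7))*(-30) = 273 - 14*(-30) = 273 + 420 = 693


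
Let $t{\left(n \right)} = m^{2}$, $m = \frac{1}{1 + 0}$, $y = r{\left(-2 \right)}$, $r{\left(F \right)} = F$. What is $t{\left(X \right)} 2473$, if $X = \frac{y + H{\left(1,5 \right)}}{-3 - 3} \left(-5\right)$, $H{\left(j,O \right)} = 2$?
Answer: $2473$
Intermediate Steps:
$y = -2$
$X = 0$ ($X = \frac{-2 + 2}{-3 - 3} \left(-5\right) = \frac{0}{-6} \left(-5\right) = 0 \left(- \frac{1}{6}\right) \left(-5\right) = 0 \left(-5\right) = 0$)
$m = 1$ ($m = 1^{-1} = 1$)
$t{\left(n \right)} = 1$ ($t{\left(n \right)} = 1^{2} = 1$)
$t{\left(X \right)} 2473 = 1 \cdot 2473 = 2473$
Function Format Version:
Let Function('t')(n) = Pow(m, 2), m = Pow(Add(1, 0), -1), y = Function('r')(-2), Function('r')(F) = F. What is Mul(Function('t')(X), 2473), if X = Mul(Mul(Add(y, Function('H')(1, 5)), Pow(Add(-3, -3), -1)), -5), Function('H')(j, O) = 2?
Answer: 2473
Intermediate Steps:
y = -2
X = 0 (X = Mul(Mul(Add(-2, 2), Pow(Add(-3, -3), -1)), -5) = Mul(Mul(0, Pow(-6, -1)), -5) = Mul(Mul(0, Rational(-1, 6)), -5) = Mul(0, -5) = 0)
m = 1 (m = Pow(1, -1) = 1)
Function('t')(n) = 1 (Function('t')(n) = Pow(1, 2) = 1)
Mul(Function('t')(X), 2473) = Mul(1, 2473) = 2473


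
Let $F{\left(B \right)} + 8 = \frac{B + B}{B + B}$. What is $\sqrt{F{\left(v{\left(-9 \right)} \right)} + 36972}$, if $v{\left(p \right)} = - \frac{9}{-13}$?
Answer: $\sqrt{36965} \approx 192.26$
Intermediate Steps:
$v{\left(p \right)} = \frac{9}{13}$ ($v{\left(p \right)} = \left(-9\right) \left(- \frac{1}{13}\right) = \frac{9}{13}$)
$F{\left(B \right)} = -7$ ($F{\left(B \right)} = -8 + \frac{B + B}{B + B} = -8 + \frac{2 B}{2 B} = -8 + 2 B \frac{1}{2 B} = -8 + 1 = -7$)
$\sqrt{F{\left(v{\left(-9 \right)} \right)} + 36972} = \sqrt{-7 + 36972} = \sqrt{36965}$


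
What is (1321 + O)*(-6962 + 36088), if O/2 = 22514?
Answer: 1349960974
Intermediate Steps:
O = 45028 (O = 2*22514 = 45028)
(1321 + O)*(-6962 + 36088) = (1321 + 45028)*(-6962 + 36088) = 46349*29126 = 1349960974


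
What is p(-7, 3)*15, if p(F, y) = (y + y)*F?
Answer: -630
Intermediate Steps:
p(F, y) = 2*F*y (p(F, y) = (2*y)*F = 2*F*y)
p(-7, 3)*15 = (2*(-7)*3)*15 = -42*15 = -630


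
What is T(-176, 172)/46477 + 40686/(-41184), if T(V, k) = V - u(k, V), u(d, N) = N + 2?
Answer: -315174265/319018128 ≈ -0.98795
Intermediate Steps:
u(d, N) = 2 + N
T(V, k) = -2 (T(V, k) = V - (2 + V) = V + (-2 - V) = -2)
T(-176, 172)/46477 + 40686/(-41184) = -2/46477 + 40686/(-41184) = -2*1/46477 + 40686*(-1/41184) = -2/46477 - 6781/6864 = -315174265/319018128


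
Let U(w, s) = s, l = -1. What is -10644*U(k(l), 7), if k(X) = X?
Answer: -74508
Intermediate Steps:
-10644*U(k(l), 7) = -10644*7 = -74508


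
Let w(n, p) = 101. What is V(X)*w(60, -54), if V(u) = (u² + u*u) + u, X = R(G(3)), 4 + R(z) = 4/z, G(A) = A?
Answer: 10504/9 ≈ 1167.1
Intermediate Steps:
R(z) = -4 + 4/z
X = -8/3 (X = -4 + 4/3 = -8/3 ≈ -2.6667)
V(u) = u + 2*u² (V(u) = (u² + u²) + u = 2*u² + u = u + 2*u²)
V(X)*w(60, -54) = -8*(1 + 2*(-8/3))/3*101 = -8*(1 - 16/3)/3*101 = -8/3*(-13/3)*101 = (104/9)*101 = 10504/9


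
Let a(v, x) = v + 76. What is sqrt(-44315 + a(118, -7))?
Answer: I*sqrt(44121) ≈ 210.05*I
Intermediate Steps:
a(v, x) = 76 + v
sqrt(-44315 + a(118, -7)) = sqrt(-44315 + (76 + 118)) = sqrt(-44315 + 194) = sqrt(-44121) = I*sqrt(44121)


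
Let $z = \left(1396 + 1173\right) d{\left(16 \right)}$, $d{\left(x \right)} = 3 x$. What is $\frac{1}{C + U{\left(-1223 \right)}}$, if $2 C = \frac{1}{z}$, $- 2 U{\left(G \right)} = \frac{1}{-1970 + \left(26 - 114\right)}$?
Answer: $\frac{4028192}{995} \approx 4048.4$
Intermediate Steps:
$U{\left(G \right)} = \frac{1}{4116}$ ($U{\left(G \right)} = - \frac{1}{2 \left(-1970 + \left(26 - 114\right)\right)} = - \frac{1}{2 \left(-1970 - 88\right)} = - \frac{1}{2 \left(-2058\right)} = \left(- \frac{1}{2}\right) \left(- \frac{1}{2058}\right) = \frac{1}{4116}$)
$z = 123312$ ($z = \left(1396 + 1173\right) 3 \cdot 16 = 2569 \cdot 48 = 123312$)
$C = \frac{1}{246624}$ ($C = \frac{1}{2 \cdot 123312} = \frac{1}{2} \cdot \frac{1}{123312} = \frac{1}{246624} \approx 4.0548 \cdot 10^{-6}$)
$\frac{1}{C + U{\left(-1223 \right)}} = \frac{1}{\frac{1}{246624} + \frac{1}{4116}} = \frac{1}{\frac{995}{4028192}} = \frac{4028192}{995}$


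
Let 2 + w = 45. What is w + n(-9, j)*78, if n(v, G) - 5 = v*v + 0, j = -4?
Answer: 6751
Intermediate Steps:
w = 43 (w = -2 + 45 = 43)
n(v, G) = 5 + v² (n(v, G) = 5 + (v*v + 0) = 5 + (v² + 0) = 5 + v²)
w + n(-9, j)*78 = 43 + (5 + (-9)²)*78 = 43 + (5 + 81)*78 = 43 + 86*78 = 43 + 6708 = 6751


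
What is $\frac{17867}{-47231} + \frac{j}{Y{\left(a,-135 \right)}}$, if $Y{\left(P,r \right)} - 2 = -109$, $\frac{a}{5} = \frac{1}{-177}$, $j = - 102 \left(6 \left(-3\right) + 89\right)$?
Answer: $\frac{340135133}{5053717} \approx 67.304$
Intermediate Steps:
$j = -7242$ ($j = - 102 \left(-18 + 89\right) = \left(-102\right) 71 = -7242$)
$a = - \frac{5}{177}$ ($a = \frac{5}{-177} = 5 \left(- \frac{1}{177}\right) = - \frac{5}{177} \approx -0.028249$)
$Y{\left(P,r \right)} = -107$ ($Y{\left(P,r \right)} = 2 - 109 = -107$)
$\frac{17867}{-47231} + \frac{j}{Y{\left(a,-135 \right)}} = \frac{17867}{-47231} - \frac{7242}{-107} = 17867 \left(- \frac{1}{47231}\right) - - \frac{7242}{107} = - \frac{17867}{47231} + \frac{7242}{107} = \frac{340135133}{5053717}$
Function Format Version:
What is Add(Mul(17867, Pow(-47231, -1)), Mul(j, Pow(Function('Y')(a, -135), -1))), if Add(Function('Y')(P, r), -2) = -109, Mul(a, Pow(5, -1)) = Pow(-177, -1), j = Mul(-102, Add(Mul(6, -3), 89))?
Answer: Rational(340135133, 5053717) ≈ 67.304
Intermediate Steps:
j = -7242 (j = Mul(-102, Add(-18, 89)) = Mul(-102, 71) = -7242)
a = Rational(-5, 177) (a = Mul(5, Pow(-177, -1)) = Mul(5, Rational(-1, 177)) = Rational(-5, 177) ≈ -0.028249)
Function('Y')(P, r) = -107 (Function('Y')(P, r) = Add(2, -109) = -107)
Add(Mul(17867, Pow(-47231, -1)), Mul(j, Pow(Function('Y')(a, -135), -1))) = Add(Mul(17867, Pow(-47231, -1)), Mul(-7242, Pow(-107, -1))) = Add(Mul(17867, Rational(-1, 47231)), Mul(-7242, Rational(-1, 107))) = Add(Rational(-17867, 47231), Rational(7242, 107)) = Rational(340135133, 5053717)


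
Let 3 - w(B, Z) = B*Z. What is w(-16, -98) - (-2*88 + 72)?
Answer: -1461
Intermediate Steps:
w(B, Z) = 3 - B*Z
w(-16, -98) - (-2*88 + 72) = (3 - 1*(-16)*(-98)) - (-2*88 + 72) = (3 - 1568) - (-176 + 72) = -1565 - 1*(-104) = -1565 + 104 = -1461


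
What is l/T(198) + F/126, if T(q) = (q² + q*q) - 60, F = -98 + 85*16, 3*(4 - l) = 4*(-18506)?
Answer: 1416454/137109 ≈ 10.331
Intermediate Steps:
l = 74036/3 (l = 4 - 4*(-18506)/3 = 4 - ⅓*(-74024) = 4 + 74024/3 = 74036/3 ≈ 24679.)
F = 1262 (F = -98 + 1360 = 1262)
T(q) = -60 + 2*q² (T(q) = (q² + q²) - 60 = 2*q² - 60 = -60 + 2*q²)
l/T(198) + F/126 = 74036/(3*(-60 + 2*198²)) + 1262/126 = 74036/(3*(-60 + 2*39204)) + 1262*(1/126) = 74036/(3*(-60 + 78408)) + 631/63 = (74036/3)/78348 + 631/63 = (74036/3)*(1/78348) + 631/63 = 18509/58761 + 631/63 = 1416454/137109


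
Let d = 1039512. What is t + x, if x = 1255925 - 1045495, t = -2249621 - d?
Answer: -3078703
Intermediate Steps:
t = -3289133 (t = -2249621 - 1*1039512 = -2249621 - 1039512 = -3289133)
x = 210430
t + x = -3289133 + 210430 = -3078703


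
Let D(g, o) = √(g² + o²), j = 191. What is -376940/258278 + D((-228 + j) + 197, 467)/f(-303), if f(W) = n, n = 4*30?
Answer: -188470/129139 + √243689/120 ≈ 2.6543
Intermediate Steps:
n = 120
f(W) = 120
-376940/258278 + D((-228 + j) + 197, 467)/f(-303) = -376940/258278 + √(((-228 + 191) + 197)² + 467²)/120 = -376940*1/258278 + √((-37 + 197)² + 218089)*(1/120) = -188470/129139 + √(160² + 218089)*(1/120) = -188470/129139 + √(25600 + 218089)*(1/120) = -188470/129139 + √243689*(1/120) = -188470/129139 + √243689/120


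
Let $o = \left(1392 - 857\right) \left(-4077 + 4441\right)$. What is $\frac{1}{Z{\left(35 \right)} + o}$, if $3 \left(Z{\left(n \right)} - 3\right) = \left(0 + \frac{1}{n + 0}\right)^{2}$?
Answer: $\frac{3675}{715680526} \approx 5.135 \cdot 10^{-6}$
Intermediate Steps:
$Z{\left(n \right)} = 3 + \frac{1}{3 n^{2}}$ ($Z{\left(n \right)} = 3 + \frac{\left(0 + \frac{1}{n + 0}\right)^{2}}{3} = 3 + \frac{\left(0 + \frac{1}{n}\right)^{2}}{3} = 3 + \frac{\left(\frac{1}{n}\right)^{2}}{3} = 3 + \frac{1}{3 n^{2}}$)
$o = 194740$ ($o = 535 \cdot 364 = 194740$)
$\frac{1}{Z{\left(35 \right)} + o} = \frac{1}{\left(3 + \frac{1}{3 \cdot 1225}\right) + 194740} = \frac{1}{\left(3 + \frac{1}{3} \cdot \frac{1}{1225}\right) + 194740} = \frac{1}{\left(3 + \frac{1}{3675}\right) + 194740} = \frac{1}{\frac{11026}{3675} + 194740} = \frac{1}{\frac{715680526}{3675}} = \frac{3675}{715680526}$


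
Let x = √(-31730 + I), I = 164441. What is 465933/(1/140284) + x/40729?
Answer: 65362944972 + √132711/40729 ≈ 6.5363e+10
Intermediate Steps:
x = √132711 (x = √(-31730 + 164441) = √132711 ≈ 364.30)
465933/(1/140284) + x/40729 = 465933/(1/140284) + √132711/40729 = 465933/(1/140284) + √132711*(1/40729) = 465933*140284 + √132711/40729 = 65362944972 + √132711/40729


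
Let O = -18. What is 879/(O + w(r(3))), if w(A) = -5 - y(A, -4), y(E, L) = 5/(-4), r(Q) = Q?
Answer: -1172/29 ≈ -40.414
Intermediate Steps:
y(E, L) = -5/4 (y(E, L) = 5*(-1/4) = -5/4)
w(A) = -15/4 (w(A) = -5 - 1*(-5/4) = -5 + 5/4 = -15/4)
879/(O + w(r(3))) = 879/(-18 - 15/4) = 879/(-87/4) = 879*(-4/87) = -1172/29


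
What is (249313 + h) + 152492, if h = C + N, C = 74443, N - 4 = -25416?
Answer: 450836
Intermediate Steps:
N = -25412 (N = 4 - 25416 = -25412)
h = 49031 (h = 74443 - 25412 = 49031)
(249313 + h) + 152492 = (249313 + 49031) + 152492 = 298344 + 152492 = 450836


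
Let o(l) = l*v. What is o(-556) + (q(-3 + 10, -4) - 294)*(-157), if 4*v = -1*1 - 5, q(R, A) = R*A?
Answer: 51388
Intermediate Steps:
q(R, A) = A*R
v = -3/2 (v = (-1*1 - 5)/4 = (-1 - 5)/4 = (1/4)*(-6) = -3/2 ≈ -1.5000)
o(l) = -3*l/2 (o(l) = l*(-3/2) = -3*l/2)
o(-556) + (q(-3 + 10, -4) - 294)*(-157) = -3/2*(-556) + (-4*(-3 + 10) - 294)*(-157) = 834 + (-4*7 - 294)*(-157) = 834 + (-28 - 294)*(-157) = 834 - 322*(-157) = 834 + 50554 = 51388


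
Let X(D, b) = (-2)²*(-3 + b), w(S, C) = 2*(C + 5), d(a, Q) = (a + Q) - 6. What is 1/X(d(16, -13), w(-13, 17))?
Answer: 1/164 ≈ 0.0060976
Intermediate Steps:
d(a, Q) = -6 + Q + a (d(a, Q) = (Q + a) - 6 = -6 + Q + a)
w(S, C) = 10 + 2*C (w(S, C) = 2*(5 + C) = 10 + 2*C)
X(D, b) = -12 + 4*b (X(D, b) = 4*(-3 + b) = -12 + 4*b)
1/X(d(16, -13), w(-13, 17)) = 1/(-12 + 4*(10 + 2*17)) = 1/(-12 + 4*(10 + 34)) = 1/(-12 + 4*44) = 1/(-12 + 176) = 1/164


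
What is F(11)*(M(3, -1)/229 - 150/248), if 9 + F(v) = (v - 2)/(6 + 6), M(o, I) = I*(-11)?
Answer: 521763/113584 ≈ 4.5936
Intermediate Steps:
M(o, I) = -11*I
F(v) = -55/6 + v/12 (F(v) = -9 + (v - 2)/(6 + 6) = -9 + (-2 + v)/12 = -9 + (-2 + v)*(1/12) = -9 + (-⅙ + v/12) = -55/6 + v/12)
F(11)*(M(3, -1)/229 - 150/248) = (-55/6 + (1/12)*11)*(-11*(-1)/229 - 150/248) = (-55/6 + 11/12)*(11*(1/229) - 150*1/248) = -33*(11/229 - 75/124)/4 = -33/4*(-15811/28396) = 521763/113584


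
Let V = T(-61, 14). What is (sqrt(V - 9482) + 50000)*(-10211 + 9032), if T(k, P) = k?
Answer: -58950000 - 1179*I*sqrt(9543) ≈ -5.895e+7 - 1.1517e+5*I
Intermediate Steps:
V = -61
(sqrt(V - 9482) + 50000)*(-10211 + 9032) = (sqrt(-61 - 9482) + 50000)*(-10211 + 9032) = (sqrt(-9543) + 50000)*(-1179) = (I*sqrt(9543) + 50000)*(-1179) = (50000 + I*sqrt(9543))*(-1179) = -58950000 - 1179*I*sqrt(9543)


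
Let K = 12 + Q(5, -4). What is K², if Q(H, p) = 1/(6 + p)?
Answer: 625/4 ≈ 156.25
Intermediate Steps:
K = 25/2 (K = 12 + 1/(6 - 4) = 12 + 1/2 = 12 + ½ = 25/2 ≈ 12.500)
K² = (25/2)² = 625/4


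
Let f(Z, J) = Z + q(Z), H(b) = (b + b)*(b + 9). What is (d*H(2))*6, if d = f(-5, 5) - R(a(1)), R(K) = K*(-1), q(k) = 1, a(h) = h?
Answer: -792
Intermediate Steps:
H(b) = 2*b*(9 + b) (H(b) = (2*b)*(9 + b) = 2*b*(9 + b))
f(Z, J) = 1 + Z (f(Z, J) = Z + 1 = 1 + Z)
R(K) = -K
d = -3 (d = (1 - 5) - (-1) = -4 - 1*(-1) = -4 + 1 = -3)
(d*H(2))*6 = -6*2*(9 + 2)*6 = -6*2*11*6 = -3*44*6 = -132*6 = -792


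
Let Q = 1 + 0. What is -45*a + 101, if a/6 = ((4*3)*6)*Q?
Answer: -19339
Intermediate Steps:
Q = 1
a = 432 (a = 6*(((4*3)*6)*1) = 6*((12*6)*1) = 6*(72*1) = 6*72 = 432)
-45*a + 101 = -45*432 + 101 = -19440 + 101 = -19339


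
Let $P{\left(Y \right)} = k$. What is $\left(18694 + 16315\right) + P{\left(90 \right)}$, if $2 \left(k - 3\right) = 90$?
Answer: $35057$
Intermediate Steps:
$k = 48$ ($k = 3 + \frac{1}{2} \cdot 90 = 3 + 45 = 48$)
$P{\left(Y \right)} = 48$
$\left(18694 + 16315\right) + P{\left(90 \right)} = \left(18694 + 16315\right) + 48 = 35009 + 48 = 35057$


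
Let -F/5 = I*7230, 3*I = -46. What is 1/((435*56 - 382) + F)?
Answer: 1/578278 ≈ 1.7293e-6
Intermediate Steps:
I = -46/3 (I = (⅓)*(-46) = -46/3 ≈ -15.333)
F = 554300 (F = -(-230)*7230/3 = -5*(-110860) = 554300)
1/((435*56 - 382) + F) = 1/((435*56 - 382) + 554300) = 1/((24360 - 382) + 554300) = 1/(23978 + 554300) = 1/578278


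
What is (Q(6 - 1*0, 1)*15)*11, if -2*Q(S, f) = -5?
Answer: 825/2 ≈ 412.50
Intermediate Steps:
Q(S, f) = 5/2 (Q(S, f) = -½*(-5) = 5/2)
(Q(6 - 1*0, 1)*15)*11 = ((5/2)*15)*11 = (75/2)*11 = 825/2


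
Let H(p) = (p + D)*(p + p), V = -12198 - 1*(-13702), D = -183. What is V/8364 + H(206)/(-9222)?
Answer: -908158/1071289 ≈ -0.84772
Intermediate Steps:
V = 1504 (V = -12198 + 13702 = 1504)
H(p) = 2*p*(-183 + p) (H(p) = (p - 183)*(p + p) = (-183 + p)*(2*p) = 2*p*(-183 + p))
V/8364 + H(206)/(-9222) = 1504/8364 + (2*206*(-183 + 206))/(-9222) = 1504*(1/8364) + (2*206*23)*(-1/9222) = 376/2091 + 9476*(-1/9222) = 376/2091 - 4738/4611 = -908158/1071289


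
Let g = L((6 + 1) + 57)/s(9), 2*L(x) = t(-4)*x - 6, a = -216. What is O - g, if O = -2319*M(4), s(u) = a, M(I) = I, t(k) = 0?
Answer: -667873/72 ≈ -9276.0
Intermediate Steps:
s(u) = -216
L(x) = -3 (L(x) = (0*x - 6)/2 = (0 - 6)/2 = (1/2)*(-6) = -3)
O = -9276 (O = -2319*4 = -9276)
g = 1/72 (g = -3/(-216) = -3*(-1/216) = 1/72 ≈ 0.013889)
O - g = -9276 - 1*1/72 = -9276 - 1/72 = -667873/72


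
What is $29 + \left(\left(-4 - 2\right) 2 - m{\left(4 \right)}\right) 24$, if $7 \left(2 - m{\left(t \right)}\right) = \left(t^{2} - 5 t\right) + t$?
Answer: $-307$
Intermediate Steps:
$m{\left(t \right)} = 2 - \frac{t^{2}}{7} + \frac{4 t}{7}$ ($m{\left(t \right)} = 2 - \frac{\left(t^{2} - 5 t\right) + t}{7} = 2 - \frac{t^{2} - 4 t}{7} = 2 - \left(- \frac{4 t}{7} + \frac{t^{2}}{7}\right) = 2 - \frac{t^{2}}{7} + \frac{4 t}{7}$)
$29 + \left(\left(-4 - 2\right) 2 - m{\left(4 \right)}\right) 24 = 29 + \left(\left(-4 - 2\right) 2 - \left(2 - \frac{4^{2}}{7} + \frac{4}{7} \cdot 4\right)\right) 24 = 29 + \left(\left(-6\right) 2 - \left(2 - \frac{16}{7} + \frac{16}{7}\right)\right) 24 = 29 + \left(-12 - \left(2 - \frac{16}{7} + \frac{16}{7}\right)\right) 24 = 29 + \left(-12 - 2\right) 24 = 29 - 336 = -307$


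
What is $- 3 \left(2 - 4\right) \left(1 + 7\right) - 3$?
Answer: $45$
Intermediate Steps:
$- 3 \left(2 - 4\right) \left(1 + 7\right) - 3 = - 3 \left(\left(-2\right) 8\right) - 3 = \left(-3\right) \left(-16\right) - 3 = 48 - 3 = 45$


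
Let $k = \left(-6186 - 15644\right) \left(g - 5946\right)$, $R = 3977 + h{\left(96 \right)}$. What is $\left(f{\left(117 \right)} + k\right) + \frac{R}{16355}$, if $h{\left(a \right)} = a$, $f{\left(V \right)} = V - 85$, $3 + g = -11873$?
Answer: $\frac{6362982949733}{16355} \approx 3.8905 \cdot 10^{8}$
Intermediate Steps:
$g = -11876$ ($g = -3 - 11873 = -11876$)
$f{\left(V \right)} = -85 + V$
$R = 4073$ ($R = 3977 + 96 = 4073$)
$k = 389054260$ ($k = \left(-6186 - 15644\right) \left(-11876 - 5946\right) = \left(-21830\right) \left(-17822\right) = 389054260$)
$\left(f{\left(117 \right)} + k\right) + \frac{R}{16355} = \left(\left(-85 + 117\right) + 389054260\right) + \frac{4073}{16355} = \left(32 + 389054260\right) + 4073 \cdot \frac{1}{16355} = 389054292 + \frac{4073}{16355} = \frac{6362982949733}{16355}$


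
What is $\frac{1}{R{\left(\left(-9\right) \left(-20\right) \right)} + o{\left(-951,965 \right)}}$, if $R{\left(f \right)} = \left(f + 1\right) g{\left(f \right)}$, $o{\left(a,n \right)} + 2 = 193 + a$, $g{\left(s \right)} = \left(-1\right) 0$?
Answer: $- \frac{1}{760} \approx -0.0013158$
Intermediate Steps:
$g{\left(s \right)} = 0$
$o{\left(a,n \right)} = 191 + a$ ($o{\left(a,n \right)} = -2 + \left(193 + a\right) = 191 + a$)
$R{\left(f \right)} = 0$ ($R{\left(f \right)} = \left(f + 1\right) 0 = \left(1 + f\right) 0 = 0$)
$\frac{1}{R{\left(\left(-9\right) \left(-20\right) \right)} + o{\left(-951,965 \right)}} = \frac{1}{0 + \left(191 - 951\right)} = \frac{1}{0 - 760} = \frac{1}{-760} = - \frac{1}{760}$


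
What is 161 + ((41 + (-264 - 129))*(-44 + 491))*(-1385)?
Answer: 217921601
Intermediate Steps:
161 + ((41 + (-264 - 129))*(-44 + 491))*(-1385) = 161 + ((41 - 393)*447)*(-1385) = 161 - 352*447*(-1385) = 161 - 157344*(-1385) = 161 + 217921440 = 217921601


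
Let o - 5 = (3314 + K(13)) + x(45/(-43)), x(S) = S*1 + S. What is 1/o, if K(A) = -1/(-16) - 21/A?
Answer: 8944/29652527 ≈ 0.00030163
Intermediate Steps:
x(S) = 2*S (x(S) = S + S = 2*S)
K(A) = 1/16 - 21/A (K(A) = -1*(-1/16) - 21/A = 1/16 - 21/A)
o = 29652527/8944 (o = 5 + ((3314 + (1/16)*(-336 + 13)/13) + 2*(45/(-43))) = 5 + ((3314 + (1/16)*(1/13)*(-323)) + 2*(45*(-1/43))) = 5 + ((3314 - 323/208) + 2*(-45/43)) = 5 + (688989/208 - 90/43) = 5 + 29607807/8944 = 29652527/8944 ≈ 3315.4)
1/o = 1/(29652527/8944) = 8944/29652527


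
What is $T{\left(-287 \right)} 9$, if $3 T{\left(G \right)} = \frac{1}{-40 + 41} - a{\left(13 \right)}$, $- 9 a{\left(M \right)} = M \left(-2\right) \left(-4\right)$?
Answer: $\frac{113}{3} \approx 37.667$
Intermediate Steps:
$a{\left(M \right)} = - \frac{8 M}{9}$ ($a{\left(M \right)} = - \frac{M \left(-2\right) \left(-4\right)}{9} = - \frac{- 2 M \left(-4\right)}{9} = - \frac{8 M}{9}$)
$T{\left(G \right)} = \frac{113}{27}$ ($T{\left(G \right)} = \frac{\frac{1}{-40 + 41} - \left(- \frac{8}{9}\right) 13}{3} = \frac{1^{-1} - - \frac{104}{9}}{3} = \frac{1 + \frac{104}{9}}{3} = \frac{1}{3} \cdot \frac{113}{9} = \frac{113}{27}$)
$T{\left(-287 \right)} 9 = \frac{113}{27} \cdot 9 = \frac{113}{3}$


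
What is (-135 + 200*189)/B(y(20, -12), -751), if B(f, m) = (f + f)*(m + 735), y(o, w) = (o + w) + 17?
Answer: -7533/160 ≈ -47.081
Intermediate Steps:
y(o, w) = 17 + o + w
B(f, m) = 2*f*(735 + m) (B(f, m) = (2*f)*(735 + m) = 2*f*(735 + m))
(-135 + 200*189)/B(y(20, -12), -751) = (-135 + 200*189)/((2*(17 + 20 - 12)*(735 - 751))) = (-135 + 37800)/((2*25*(-16))) = 37665/(-800) = 37665*(-1/800) = -7533/160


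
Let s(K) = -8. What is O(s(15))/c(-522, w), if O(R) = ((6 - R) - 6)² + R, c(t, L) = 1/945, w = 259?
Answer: 52920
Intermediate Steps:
c(t, L) = 1/945
O(R) = R + R² (O(R) = (-R)² + R = R² + R = R + R²)
O(s(15))/c(-522, w) = (-8*(1 - 8))/(1/945) = -8*(-7)*945 = 56*945 = 52920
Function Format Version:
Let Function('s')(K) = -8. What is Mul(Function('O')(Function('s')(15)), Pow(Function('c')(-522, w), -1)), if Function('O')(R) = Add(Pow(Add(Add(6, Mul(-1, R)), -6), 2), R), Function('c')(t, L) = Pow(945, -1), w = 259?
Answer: 52920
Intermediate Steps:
Function('c')(t, L) = Rational(1, 945)
Function('O')(R) = Add(R, Pow(R, 2)) (Function('O')(R) = Add(Pow(Mul(-1, R), 2), R) = Add(Pow(R, 2), R) = Add(R, Pow(R, 2)))
Mul(Function('O')(Function('s')(15)), Pow(Function('c')(-522, w), -1)) = Mul(Mul(-8, Add(1, -8)), Pow(Rational(1, 945), -1)) = Mul(Mul(-8, -7), 945) = Mul(56, 945) = 52920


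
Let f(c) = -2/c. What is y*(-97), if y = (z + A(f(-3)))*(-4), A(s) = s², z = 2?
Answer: 8536/9 ≈ 948.44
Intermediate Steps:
y = -88/9 (y = (2 + (-2/(-3))²)*(-4) = (2 + (-2*(-⅓))²)*(-4) = (2 + (⅔)²)*(-4) = (2 + 4/9)*(-4) = (22/9)*(-4) = -88/9 ≈ -9.7778)
y*(-97) = -88/9*(-97) = 8536/9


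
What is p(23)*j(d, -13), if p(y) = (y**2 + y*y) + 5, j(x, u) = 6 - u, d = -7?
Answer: 20197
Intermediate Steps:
p(y) = 5 + 2*y**2 (p(y) = (y**2 + y**2) + 5 = 2*y**2 + 5 = 5 + 2*y**2)
p(23)*j(d, -13) = (5 + 2*23**2)*(6 - 1*(-13)) = (5 + 2*529)*(6 + 13) = (5 + 1058)*19 = 1063*19 = 20197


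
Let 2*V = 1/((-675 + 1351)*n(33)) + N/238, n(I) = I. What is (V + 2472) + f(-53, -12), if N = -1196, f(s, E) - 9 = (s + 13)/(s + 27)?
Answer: 13167211319/5309304 ≈ 2480.0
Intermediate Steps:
f(s, E) = 9 + (13 + s)/(27 + s) (f(s, E) = 9 + (s + 13)/(s + 27) = 9 + (13 + s)/(27 + s))
V = -13340065/5309304 (V = (1/((-675 + 1351)*33) - 1196/238)/2 = ((1/33)/676 - 1196*1/238)/2 = ((1/676)*(1/33) - 598/119)/2 = (1/22308 - 598/119)/2 = (1/2)*(-13340065/2654652) = -13340065/5309304 ≈ -2.5126)
(V + 2472) + f(-53, -12) = (-13340065/5309304 + 2472) + 2*(128 + 5*(-53))/(27 - 53) = 13111259423/5309304 + 2*(128 - 265)/(-26) = 13111259423/5309304 + 2*(-1/26)*(-137) = 13111259423/5309304 + 137/13 = 13167211319/5309304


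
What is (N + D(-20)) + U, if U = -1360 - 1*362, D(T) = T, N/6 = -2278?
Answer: -15410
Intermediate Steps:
N = -13668 (N = 6*(-2278) = -13668)
U = -1722 (U = -1360 - 362 = -1722)
(N + D(-20)) + U = (-13668 - 20) - 1722 = -13688 - 1722 = -15410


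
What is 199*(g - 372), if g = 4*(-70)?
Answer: -129748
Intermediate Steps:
g = -280
199*(g - 372) = 199*(-280 - 372) = 199*(-652) = -129748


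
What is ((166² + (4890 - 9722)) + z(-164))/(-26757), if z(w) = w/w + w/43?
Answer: -977011/1150551 ≈ -0.84917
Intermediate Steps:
z(w) = 1 + w/43 (z(w) = 1 + w*(1/43) = 1 + w/43)
((166² + (4890 - 9722)) + z(-164))/(-26757) = ((166² + (4890 - 9722)) + (1 + (1/43)*(-164)))/(-26757) = ((27556 - 4832) + (1 - 164/43))*(-1/26757) = (22724 - 121/43)*(-1/26757) = (977011/43)*(-1/26757) = -977011/1150551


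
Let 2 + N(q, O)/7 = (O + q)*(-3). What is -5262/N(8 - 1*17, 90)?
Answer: 5262/1715 ≈ 3.0682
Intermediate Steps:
N(q, O) = -14 - 21*O - 21*q (N(q, O) = -14 + 7*((O + q)*(-3)) = -14 + 7*(-3*O - 3*q) = -14 + (-21*O - 21*q) = -14 - 21*O - 21*q)
-5262/N(8 - 1*17, 90) = -5262/(-14 - 21*90 - 21*(8 - 1*17)) = -5262/(-14 - 1890 - 21*(8 - 17)) = -5262/(-14 - 1890 - 21*(-9)) = -5262/(-14 - 1890 + 189) = -5262/(-1715) = -5262*(-1/1715) = 5262/1715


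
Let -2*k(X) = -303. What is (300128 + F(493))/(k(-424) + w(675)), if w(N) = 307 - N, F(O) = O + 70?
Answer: -601382/433 ≈ -1388.9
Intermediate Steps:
F(O) = 70 + O
k(X) = 303/2 (k(X) = -½*(-303) = 303/2)
(300128 + F(493))/(k(-424) + w(675)) = (300128 + (70 + 493))/(303/2 + (307 - 1*675)) = (300128 + 563)/(303/2 + (307 - 675)) = 300691/(303/2 - 368) = 300691/(-433/2) = 300691*(-2/433) = -601382/433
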